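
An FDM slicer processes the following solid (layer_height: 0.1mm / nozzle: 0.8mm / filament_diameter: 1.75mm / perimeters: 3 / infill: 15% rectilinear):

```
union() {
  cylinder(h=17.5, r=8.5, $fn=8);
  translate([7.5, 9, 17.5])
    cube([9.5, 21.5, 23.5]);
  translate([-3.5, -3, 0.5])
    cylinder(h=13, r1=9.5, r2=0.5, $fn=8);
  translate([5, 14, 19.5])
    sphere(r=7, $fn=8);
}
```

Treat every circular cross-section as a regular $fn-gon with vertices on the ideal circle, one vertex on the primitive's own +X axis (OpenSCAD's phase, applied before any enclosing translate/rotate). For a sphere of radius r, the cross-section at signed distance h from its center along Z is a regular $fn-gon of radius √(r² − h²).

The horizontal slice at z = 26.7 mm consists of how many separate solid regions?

1

At z = 26.7 mm: the cylinder does not reach this height (z outside [0, 17.5]); the 9.5×21.5 cube at (7.5, 9) contributes its full rectangle; the cone at (-3.5, -3) does not reach this height (z outside [0.5, 13.5]); the sphere at (5, 14) is not intersected at this z (|z−center|=7.200 > r=7); Taking the union: only the 9.5×21.5 cube at (7.5, 9) is present, so the union is just that shape — 1 connected region. The result has 1 disconnected region.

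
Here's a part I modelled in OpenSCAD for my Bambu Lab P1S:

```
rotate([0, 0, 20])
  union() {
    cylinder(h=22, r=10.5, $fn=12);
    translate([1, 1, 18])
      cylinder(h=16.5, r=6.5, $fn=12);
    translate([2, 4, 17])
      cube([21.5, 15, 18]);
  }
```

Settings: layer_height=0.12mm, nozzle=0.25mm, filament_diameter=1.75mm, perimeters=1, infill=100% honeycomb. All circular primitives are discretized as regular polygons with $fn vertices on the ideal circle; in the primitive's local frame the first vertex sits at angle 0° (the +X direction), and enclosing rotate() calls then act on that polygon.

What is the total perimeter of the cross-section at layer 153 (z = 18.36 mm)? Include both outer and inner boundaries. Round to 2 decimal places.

At z = 18.36 mm: the r=10.5 cylinder gives a regular 12-gon of circumradius 10.5 (constant along its height) (perimeter = 2·12·10.500·sin(180°/12) = 65.22 mm); the r=6.5 cylinder at (1, 1) contributes a regular 12-gon of circumradius 6.5 (perimeter = 2·12·6.500·sin(180°/12) = 40.38 mm); the cube at (2, 4) (footprint 21.5×15) is included at this height (perimeter 73.00 mm); Taking the union: the regions partially overlap (shared area 157.12 mm²), so the edge portions inside another operand are dropped and the merged outline is re-measured after clipping — boundary = 114.74 mm; (rotated 20° about Z; rotation is an isometry so areas/perimeters/island counts are preserved). Overall, the cross-section is a single solid region. Total boundary length (outer) = 114.74 mm.

114.74 mm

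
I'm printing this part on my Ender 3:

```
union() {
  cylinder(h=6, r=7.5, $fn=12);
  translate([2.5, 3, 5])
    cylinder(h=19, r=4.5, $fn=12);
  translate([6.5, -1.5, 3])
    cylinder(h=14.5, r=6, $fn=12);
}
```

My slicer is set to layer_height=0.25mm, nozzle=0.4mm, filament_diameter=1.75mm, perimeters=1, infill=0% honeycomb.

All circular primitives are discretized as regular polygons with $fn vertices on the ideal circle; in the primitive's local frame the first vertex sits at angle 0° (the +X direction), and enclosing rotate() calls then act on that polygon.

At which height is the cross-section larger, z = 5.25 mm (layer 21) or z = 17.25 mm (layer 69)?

layer 21 (z = 5.25 mm)

Layer 21 (z = 5.25): the r=7.5 cylinder contributes a regular 12-gon of circumradius 7.5 (area = (12/2)·7.500²·sin(360°/12) = 168.75 mm²); the r=4.5 cylinder at (2.5, 3) gives a regular 12-gon of circumradius 4.5 (constant along its height) (area = (12/2)·4.500²·sin(360°/12) = 60.75 mm²); the cylinder at (6.5, -1.5): section is a regular 12-gon, circumradius r=6 (area = (12/2)·6.000²·sin(360°/12) = 108.00 mm²); Merging all regions: the regions partially overlap — summed areas 337.50 mm² minus the doubly-counted overlap 108.14 mm² gives 229.36 mm² — area = 229.36 mm². So its area = 229.36 mm². Layer 69 (z = 17.25): the cylinder is not intersected at this z (z outside [0, 6]); the cylinder at (2.5, 3): section is a regular 12-gon, circumradius r=4.5 (area = (12/2)·4.500²·sin(360°/12) = 60.75 mm²); the cylinder at (6.5, -1.5): section is a regular 12-gon, circumradius r=6 (area = (12/2)·6.000²·sin(360°/12) = 108.00 mm²); Taking the union: the regions partially overlap — summed areas 168.75 mm² minus the doubly-counted overlap 24.13 mm² gives 144.62 mm² — area = 144.62 mm². So its area = 144.62 mm². Layer 21 is larger (229.36 vs 144.62 mm²).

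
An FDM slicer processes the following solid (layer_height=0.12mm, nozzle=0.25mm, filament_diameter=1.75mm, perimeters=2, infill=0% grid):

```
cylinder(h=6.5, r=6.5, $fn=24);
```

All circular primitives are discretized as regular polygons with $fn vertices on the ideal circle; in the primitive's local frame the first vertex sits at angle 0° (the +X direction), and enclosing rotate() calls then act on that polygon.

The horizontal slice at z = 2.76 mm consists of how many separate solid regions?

1

At z = 2.76 mm: the cylinder: section is a regular 24-gon, circumradius r=6.5. The result has 1 disconnected region.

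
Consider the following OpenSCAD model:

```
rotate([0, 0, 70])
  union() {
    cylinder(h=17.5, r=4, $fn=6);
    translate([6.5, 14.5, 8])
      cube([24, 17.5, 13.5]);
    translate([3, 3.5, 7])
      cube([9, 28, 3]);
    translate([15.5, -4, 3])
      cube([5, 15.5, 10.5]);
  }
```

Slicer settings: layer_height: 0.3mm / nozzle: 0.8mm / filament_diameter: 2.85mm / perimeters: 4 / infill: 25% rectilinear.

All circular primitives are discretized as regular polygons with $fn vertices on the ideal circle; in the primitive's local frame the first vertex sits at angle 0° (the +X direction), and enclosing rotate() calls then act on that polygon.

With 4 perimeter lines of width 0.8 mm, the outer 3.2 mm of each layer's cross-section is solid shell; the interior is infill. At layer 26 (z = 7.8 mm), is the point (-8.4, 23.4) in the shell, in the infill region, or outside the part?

outside

At z = 7.8 mm: the cylinder: section is a regular 6-gon, circumradius r=4; the cube at (6.5, 14.5) is absent (z outside [8, 21.5]); the cube at (3, 3.5) (footprint 9×28) is included at this height; the 5×15.5 cube at (15.5, -4) contributes its full rectangle; Combining (union): the 3 present regions are separate (no shared area or edge), so areas and boundary lengths simply add and each stays a separate island — 3 connected regions; (rotated 70° about Z; rotation is an isometry so areas/perimeters/island counts are preserved). Overall, the cross-section has 3 separate islands. Undo the 70° rotation: the query point maps to (19.116, 15.897) in the un-rotated model frame. The nearest boundary edge runs (15.50, 11.50)→(20.50, 11.50); distance from the point to it = 4.40 mm. The point is not inside any of the regions above, so it lies outside the cross-section (4.40 mm from the nearest boundary).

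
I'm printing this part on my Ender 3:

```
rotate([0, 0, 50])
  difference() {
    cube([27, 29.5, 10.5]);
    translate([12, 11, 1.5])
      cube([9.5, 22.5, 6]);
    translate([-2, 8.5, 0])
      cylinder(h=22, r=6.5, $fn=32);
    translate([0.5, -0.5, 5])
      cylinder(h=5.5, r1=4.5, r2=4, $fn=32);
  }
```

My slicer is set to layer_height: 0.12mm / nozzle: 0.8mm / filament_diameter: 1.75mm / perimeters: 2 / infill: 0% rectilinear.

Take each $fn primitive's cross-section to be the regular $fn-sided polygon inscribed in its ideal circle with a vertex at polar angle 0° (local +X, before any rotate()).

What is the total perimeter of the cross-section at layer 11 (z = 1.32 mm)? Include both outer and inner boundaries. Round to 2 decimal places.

117.00 mm

At z = 1.32 mm: the 27×29.5 cube contributes its full rectangle (perimeter 113.00 mm); the cube at (12, 11) is absent (z outside [1.5, 7.5]); the cylinder at (-2, 8.5): section is a regular 32-gon, circumradius r=6.5 (perimeter = 2·32·6.500·sin(180°/32) = 40.78 mm); the cone at (0.5, -0.5) is absent (z outside [5, 10.5]); Taking the first minus the rest: starting from the 27×29.5 cube, the r=6.5 cylinder at (-2, 8.5) partially overlaps it — only the 40.44 mm² overlap (of its 131.88 mm²) is removed, clipping the outline — boundary = 117.00 mm; (rotated 50° about Z; rotation is an isometry so areas/perimeters/island counts are preserved). Overall, the cross-section is a single solid region. Total boundary length (outer) = 117.00 mm.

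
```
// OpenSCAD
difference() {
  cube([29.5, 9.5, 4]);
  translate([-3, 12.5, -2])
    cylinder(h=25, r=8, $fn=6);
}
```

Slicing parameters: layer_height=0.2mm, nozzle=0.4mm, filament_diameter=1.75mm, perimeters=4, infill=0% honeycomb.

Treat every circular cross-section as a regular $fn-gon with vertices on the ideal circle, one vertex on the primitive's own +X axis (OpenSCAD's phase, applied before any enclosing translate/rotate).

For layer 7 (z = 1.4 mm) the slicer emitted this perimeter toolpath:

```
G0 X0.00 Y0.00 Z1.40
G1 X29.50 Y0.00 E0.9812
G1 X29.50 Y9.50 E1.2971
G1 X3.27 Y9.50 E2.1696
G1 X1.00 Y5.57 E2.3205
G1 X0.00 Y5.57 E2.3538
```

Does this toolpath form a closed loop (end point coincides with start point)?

no

Start point (G0): (0.00, 0.00). End point (last G1): the path does not return to the start — open.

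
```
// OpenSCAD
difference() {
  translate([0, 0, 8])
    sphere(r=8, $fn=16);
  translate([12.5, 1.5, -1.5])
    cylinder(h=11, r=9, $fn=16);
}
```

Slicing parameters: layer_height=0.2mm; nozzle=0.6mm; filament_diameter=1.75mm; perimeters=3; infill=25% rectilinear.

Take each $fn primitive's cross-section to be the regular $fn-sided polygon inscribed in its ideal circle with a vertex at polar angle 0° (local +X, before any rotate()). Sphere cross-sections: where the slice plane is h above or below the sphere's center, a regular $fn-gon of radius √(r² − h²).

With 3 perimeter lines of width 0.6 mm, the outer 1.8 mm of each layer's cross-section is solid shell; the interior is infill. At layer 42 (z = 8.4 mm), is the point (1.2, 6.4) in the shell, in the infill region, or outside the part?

At z = 8.4 mm: the r=8 sphere slices to a regular 16-gon of circumradius 7.990 (√(r²−h²) with h=0.4 from center); the r=9 cylinder at (12.5, 1.5) contributes a regular 16-gon of circumradius 9; After the difference (first − rest): starting from the r=8 sphere, the r=9 cylinder at (12.5, 1.5) partially overlaps it — only the 31.71 mm² overlap (of its 247.98 mm²) is removed, clipping the outline — 1 connected region. Overall, the cross-section is a single solid region. The nearest boundary edge runs (0.00, 7.99)→(3.06, 7.38); distance from the point to it = 1.33 mm. The point is inside the cross-section, 1.33 mm from the nearest boundary — within the 1.8 mm shell band (3 × 0.6).

shell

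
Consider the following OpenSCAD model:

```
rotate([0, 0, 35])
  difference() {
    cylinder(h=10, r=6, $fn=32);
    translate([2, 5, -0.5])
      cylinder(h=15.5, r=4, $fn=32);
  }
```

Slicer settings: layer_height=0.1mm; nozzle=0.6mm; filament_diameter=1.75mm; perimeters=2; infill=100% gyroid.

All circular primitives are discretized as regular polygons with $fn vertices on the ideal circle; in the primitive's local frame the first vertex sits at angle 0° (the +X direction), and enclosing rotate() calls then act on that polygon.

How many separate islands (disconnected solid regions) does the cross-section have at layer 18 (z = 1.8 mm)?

1

At z = 1.8 mm: the r=6 cylinder contributes a regular 32-gon of circumradius 6; the cylinder at (2, 5): section is a regular 32-gon, circumradius r=4; Taking the first minus the rest: starting from the r=6 cylinder, the r=4 cylinder at (2, 5) partially overlaps it — only the 25.96 mm² overlap (of its 49.94 mm²) is removed, clipping the outline — 1 connected region; (whole slice rotated 35° about Z — lengths, areas and connectivity unchanged). Overall, the cross-section is a single solid region. Island count = 1.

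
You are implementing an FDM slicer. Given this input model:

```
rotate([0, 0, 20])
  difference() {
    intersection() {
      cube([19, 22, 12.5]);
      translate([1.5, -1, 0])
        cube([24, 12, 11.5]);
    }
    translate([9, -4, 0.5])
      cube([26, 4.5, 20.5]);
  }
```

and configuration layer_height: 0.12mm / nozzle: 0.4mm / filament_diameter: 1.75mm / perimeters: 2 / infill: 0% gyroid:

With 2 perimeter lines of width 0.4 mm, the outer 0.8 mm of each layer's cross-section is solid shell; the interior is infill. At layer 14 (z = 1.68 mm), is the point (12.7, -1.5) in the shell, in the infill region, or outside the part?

outside

At z = 1.68 mm: the 19×22 cube contributes its full rectangle; the cube at (1.5, -1) (footprint 24×12) is included at this height; Keeping only the common overlap: the 24×12 cube at (1.5, -1) partially overlaps the 19×22 cube; clipping to the common part keeps 192.50 mm² — 1 connected region; the cube at (9, -4) is present — its section is the full 26×4.5 rectangle; Taking the first minus the rest: starting from that combined region, the 26×4.5 cube at (9, -4) partially overlaps it — only the 5.00 mm² overlap (of its 117.00 mm²) is removed, clipping the outline — 1 connected region; (whole slice rotated 20° about Z — lengths, areas and connectivity unchanged). Overall, the cross-section is a single solid region. Undo the 20° rotation: the query point maps to (11.421, -5.753) in the un-rotated model frame. The nearest boundary edge runs (9.00, 0.50)→(9.00, 0.00); distance from the point to it = 6.24 mm. The point is not inside any of the regions above, so it lies outside the cross-section (6.24 mm from the nearest boundary).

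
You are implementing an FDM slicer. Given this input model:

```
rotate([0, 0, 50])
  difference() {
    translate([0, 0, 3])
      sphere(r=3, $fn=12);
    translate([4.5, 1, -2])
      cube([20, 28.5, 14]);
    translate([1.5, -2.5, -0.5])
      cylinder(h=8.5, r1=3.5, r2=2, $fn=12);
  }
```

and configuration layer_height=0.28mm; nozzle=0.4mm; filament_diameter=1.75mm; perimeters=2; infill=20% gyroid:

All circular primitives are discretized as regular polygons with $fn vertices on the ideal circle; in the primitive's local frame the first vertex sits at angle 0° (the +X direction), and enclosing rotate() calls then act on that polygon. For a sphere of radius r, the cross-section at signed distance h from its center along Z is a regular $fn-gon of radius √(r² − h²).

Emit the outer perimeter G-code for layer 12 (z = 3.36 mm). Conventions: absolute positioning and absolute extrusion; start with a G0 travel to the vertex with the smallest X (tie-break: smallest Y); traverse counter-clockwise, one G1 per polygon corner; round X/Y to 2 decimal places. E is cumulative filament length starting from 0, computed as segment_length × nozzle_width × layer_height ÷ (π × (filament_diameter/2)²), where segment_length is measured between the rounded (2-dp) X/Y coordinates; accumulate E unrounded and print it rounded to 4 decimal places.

At z = 3.36 mm: the sphere: section is a regular 12-gon, circumradius = √(r²−h²) = √(3²−0.36²) = 2.978; the cube at (4.5, 1) is present — its section is the full 20×28.5 rectangle; the cone at (1.5, -2.5) (r1=3.5→r2=2) has section circumradius 2.819 here — a regular 12-gon; After the difference (first − rest): starting from the r=3 sphere, the 20×28.5 cube at (4.5, 1) misses the remaining region (no effect); the cone at (1.5, -2.5) partially overlaps it — only the 9.44 mm² overlap (of its 23.84 mm²) is removed, clipping the outline — 1 connected region; (whole slice rotated 50° about Z — lengths, areas and connectivity unchanged). The outline is a single polygon with 16 vertices. Extrusion per mm of travel: 0.4 × 0.28 / (π × 0.875²) = 0.046564. Accumulating E over each segment gives final E = 0.8690.

G0 X-2.93 Y0.52 Z3.36
G1 X-2.80 Y-1.02 E0.0720
G1 X-1.91 Y-2.28 E0.1438
G1 X-0.52 Y-2.93 E0.2152
G1 X1.02 Y-2.80 E0.2872
G1 X1.19 Y-2.68 E0.2969
G1 X1.07 Y-2.62 E0.3031
G1 X0.23 Y-1.42 E0.3714
G1 X0.10 Y0.03 E0.4391
G1 X0.72 Y1.35 E0.5070
G1 X1.92 Y2.19 E0.5753
G1 X1.97 Y2.20 E0.5776
G1 X1.91 Y2.28 E0.5823
G1 X0.52 Y2.93 E0.6537
G1 X-1.02 Y2.80 E0.7257
G1 X-2.28 Y1.91 E0.7975
G1 X-2.93 Y0.52 E0.8690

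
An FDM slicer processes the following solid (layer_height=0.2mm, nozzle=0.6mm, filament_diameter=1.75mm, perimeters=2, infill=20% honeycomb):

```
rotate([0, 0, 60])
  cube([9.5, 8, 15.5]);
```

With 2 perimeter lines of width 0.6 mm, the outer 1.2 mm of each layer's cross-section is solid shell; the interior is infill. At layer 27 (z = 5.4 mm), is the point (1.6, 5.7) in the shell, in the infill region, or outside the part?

At z = 5.4 mm: the cube is present — its section is the full 9.5×8 rectangle; (rotated 60° about Z; rotation is an isometry so areas/perimeters/island counts are preserved). Overall, the cross-section is a single solid region. Undo the 60° rotation: the query point maps to (5.736, 1.464) in the un-rotated model frame. The nearest boundary edge runs (0.00, 0.00)→(9.50, 0.00); distance from the point to it = 1.46 mm. The point is inside the cross-section and 1.46 mm from the nearest boundary — more than the 1.2 mm shell width (2 × 0.6), so it's in the infill interior.

infill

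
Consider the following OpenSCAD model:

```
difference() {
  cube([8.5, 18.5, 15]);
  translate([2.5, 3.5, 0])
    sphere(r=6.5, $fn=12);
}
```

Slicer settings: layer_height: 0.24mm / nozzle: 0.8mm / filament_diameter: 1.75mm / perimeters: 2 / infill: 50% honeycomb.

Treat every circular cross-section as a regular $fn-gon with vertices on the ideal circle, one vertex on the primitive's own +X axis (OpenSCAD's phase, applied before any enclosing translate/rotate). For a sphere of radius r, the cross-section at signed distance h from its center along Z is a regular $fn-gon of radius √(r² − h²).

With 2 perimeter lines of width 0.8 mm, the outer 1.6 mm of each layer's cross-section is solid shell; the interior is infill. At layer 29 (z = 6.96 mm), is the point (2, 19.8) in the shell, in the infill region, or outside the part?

At z = 6.96 mm: the cube is present — its section is the full 8.5×18.5 rectangle; the sphere at (2.5, 3.5) is not intersected at this z (|z−center|=6.960 > r=6.5); Taking the first minus the rest: none of the subtracted shapes is present at this height, so the 8.5×18.5 cube is unchanged — 1 connected region. Overall, the cross-section is a single solid region. The nearest boundary edge runs (8.50, 18.50)→(0.00, 18.50); distance from the point to it = 1.30 mm. The point is not inside any of the regions above, so it lies outside the cross-section (1.30 mm from the nearest boundary).

outside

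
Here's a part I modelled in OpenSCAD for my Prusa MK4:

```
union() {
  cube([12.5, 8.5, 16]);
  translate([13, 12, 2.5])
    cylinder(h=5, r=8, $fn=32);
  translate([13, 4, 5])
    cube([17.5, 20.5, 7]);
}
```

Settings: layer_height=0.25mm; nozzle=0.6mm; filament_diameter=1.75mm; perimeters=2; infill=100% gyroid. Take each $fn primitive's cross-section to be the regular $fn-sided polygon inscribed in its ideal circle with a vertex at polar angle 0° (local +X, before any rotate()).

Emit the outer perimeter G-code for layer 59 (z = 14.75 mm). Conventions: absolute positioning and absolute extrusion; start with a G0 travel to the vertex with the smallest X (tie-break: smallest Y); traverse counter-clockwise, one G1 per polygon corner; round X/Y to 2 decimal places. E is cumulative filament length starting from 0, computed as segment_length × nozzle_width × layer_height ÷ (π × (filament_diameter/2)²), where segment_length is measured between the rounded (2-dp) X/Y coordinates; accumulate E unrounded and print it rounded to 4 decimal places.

G0 X0.00 Y0.00 Z14.75
G1 X12.50 Y0.00 E0.7795
G1 X12.50 Y8.50 E1.3096
G1 X0.00 Y8.50 E2.0892
G1 X0.00 Y0.00 E2.6192

At z = 14.75 mm: the cube is present — its section is the full 12.5×8.5 rectangle; the cylinder at (13, 12) is not intersected at this z (z outside [2.5, 7.5]); the cube at (13, 4) is absent (z outside [5, 12]); Taking the union: only the 12.5×8.5 cube is present, so the union is just that shape — 1 connected region. The outline is a single polygon with 4 vertices. Extrusion per mm of travel: 0.6 × 0.25 / (π × 0.875²) = 0.062363. Accumulating E over each segment gives final E = 2.6192.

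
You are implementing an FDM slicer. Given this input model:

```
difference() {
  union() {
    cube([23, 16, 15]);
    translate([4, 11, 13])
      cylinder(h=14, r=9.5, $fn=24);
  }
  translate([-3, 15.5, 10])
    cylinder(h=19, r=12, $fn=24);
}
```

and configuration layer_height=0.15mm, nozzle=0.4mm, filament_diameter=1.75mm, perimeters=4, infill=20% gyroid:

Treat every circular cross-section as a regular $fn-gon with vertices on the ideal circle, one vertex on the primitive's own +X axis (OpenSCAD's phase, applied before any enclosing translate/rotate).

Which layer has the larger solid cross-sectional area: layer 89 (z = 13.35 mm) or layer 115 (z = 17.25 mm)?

layer 89 (z = 13.35 mm)

Layer 89 (z = 13.35): the 23×16 cube contributes its full rectangle (area 368.00 mm²); the r=9.5 cylinder at (4, 11) contributes a regular 24-gon of circumradius 9.5 (area = (24/2)·9.500²·sin(360°/24) = 280.30 mm²); Taking the union: the regions partially overlap — summed areas 648.30 mm² minus the doubly-counted overlap 171.62 mm² gives 476.68 mm² — area = 476.68 mm²; the r=12 cylinder at (-3, 15.5) contributes a regular 24-gon of circumradius 12 (area = (24/2)·12.000²·sin(360°/24) = 447.24 mm²); Taking the first minus the rest: starting from that combined region (476.68 mm²), the r=12 cylinder at (-3, 15.5) partially overlaps it — only the 181.88 mm² overlap (of its 447.24 mm²) is removed, clipping the outline — area = 294.80 mm². So its area = 294.80 mm². Layer 115 (z = 17.25): the cube does not reach this height (z outside [0, 15]); the r=9.5 cylinder at (4, 11) gives a regular 24-gon of circumradius 9.5 (constant along its height) (area = (24/2)·9.500²·sin(360°/24) = 280.30 mm²); Merging all regions: only the r=9.5 cylinder at (4, 11) is present, so the union is just that shape — area = 280.30 mm²; the r=12 cylinder at (-3, 15.5) gives a regular 24-gon of circumradius 12 (constant along its height) (area = (24/2)·12.000²·sin(360°/24) = 447.24 mm²); Subtracting the remaining from the first: starting from the result so far (280.30 mm²), the r=12 cylinder at (-3, 15.5) partially overlaps it — only the 181.88 mm² overlap (of its 447.24 mm²) is removed, clipping the outline — area = 98.42 mm². So its area = 98.42 mm². Layer 89 is larger (294.80 vs 98.42 mm²).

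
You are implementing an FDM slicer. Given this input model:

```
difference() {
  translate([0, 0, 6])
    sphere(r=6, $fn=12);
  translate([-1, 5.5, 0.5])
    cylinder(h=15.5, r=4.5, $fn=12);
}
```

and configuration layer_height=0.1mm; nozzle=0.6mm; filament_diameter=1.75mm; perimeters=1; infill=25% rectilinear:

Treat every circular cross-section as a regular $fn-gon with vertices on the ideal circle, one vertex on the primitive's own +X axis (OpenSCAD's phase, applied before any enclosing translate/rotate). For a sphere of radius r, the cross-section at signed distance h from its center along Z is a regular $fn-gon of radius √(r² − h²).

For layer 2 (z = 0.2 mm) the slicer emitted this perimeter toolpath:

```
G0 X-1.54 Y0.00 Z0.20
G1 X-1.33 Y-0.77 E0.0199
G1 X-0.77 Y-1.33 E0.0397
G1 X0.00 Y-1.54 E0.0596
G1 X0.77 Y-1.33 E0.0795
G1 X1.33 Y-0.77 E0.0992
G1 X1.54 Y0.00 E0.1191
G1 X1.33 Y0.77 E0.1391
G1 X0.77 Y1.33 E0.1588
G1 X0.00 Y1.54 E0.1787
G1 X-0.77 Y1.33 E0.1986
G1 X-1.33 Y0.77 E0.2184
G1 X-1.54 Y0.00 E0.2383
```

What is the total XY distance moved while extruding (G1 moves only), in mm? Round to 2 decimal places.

Sum the Euclidean lengths of each G1 segment: total = 9.55 mm.

9.55 mm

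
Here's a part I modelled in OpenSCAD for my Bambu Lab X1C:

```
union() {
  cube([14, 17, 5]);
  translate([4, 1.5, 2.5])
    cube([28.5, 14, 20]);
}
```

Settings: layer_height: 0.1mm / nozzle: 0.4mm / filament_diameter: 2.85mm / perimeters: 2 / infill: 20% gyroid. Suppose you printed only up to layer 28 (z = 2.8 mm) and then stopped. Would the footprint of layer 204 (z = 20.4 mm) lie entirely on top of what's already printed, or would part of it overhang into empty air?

Compare the two slices. At z = 2.8: the 14×17 cube contributes its full rectangle (area 238.00 mm²); the 28.5×14 cube at (4, 1.5) contributes its full rectangle (area 399.00 mm²); Merging all regions: the regions partially overlap — summed areas 637.00 mm² minus the doubly-counted overlap 140.00 mm² gives 497.00 mm² — area = 497.00 mm². At z = 20.4: the cube is not intersected at this z (z outside [0, 5]); the 28.5×14 cube at (4, 1.5) contributes its full rectangle (area 399.00 mm²); Taking the union: only the 28.5×14 cube at (4, 1.5) is present, so the union is just that shape — area = 399.00 mm². Checking containment: the cross-section at z = 20.4 is a subset of the cross-section at z = 2.8.

entirely on top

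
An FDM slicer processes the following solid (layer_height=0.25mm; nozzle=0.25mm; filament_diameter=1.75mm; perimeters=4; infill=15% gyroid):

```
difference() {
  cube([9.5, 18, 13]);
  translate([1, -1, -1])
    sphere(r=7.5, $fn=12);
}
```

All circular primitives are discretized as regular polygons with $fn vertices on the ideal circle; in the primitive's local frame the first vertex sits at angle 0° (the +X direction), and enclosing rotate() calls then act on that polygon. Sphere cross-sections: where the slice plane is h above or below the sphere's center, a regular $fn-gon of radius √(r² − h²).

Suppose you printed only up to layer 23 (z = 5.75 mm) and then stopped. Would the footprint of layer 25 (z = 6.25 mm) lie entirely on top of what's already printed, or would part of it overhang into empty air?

part overhangs

Compare the two slices. At z = 5.75: the 9.5×18 cube contributes its full rectangle (area 171.00 mm²); the sphere at (1, -1): section is a regular 12-gon, circumradius = √(r²−h²) = √(7.5²−6.75²) = 3.269 (area = (12/2)·3.269²·sin(360°/12) = 32.06 mm²); After the difference (first − rest): starting from the 9.5×18 cube (171.00 mm²), the r=7.5 sphere at (1, -1) partially overlaps it — only the 7.02 mm² overlap (of its 32.06 mm²) is removed, clipping the outline — area = 163.98 mm². At z = 6.25: the 9.5×18 cube contributes its full rectangle (area 171.00 mm²); the r=7.5 sphere at (1, -1) slices to a regular 12-gon of circumradius 1.920 (√(r²−h²) with h=7.25 from center) (area = (12/2)·1.920²·sin(360°/12) = 11.06 mm²); After the difference (first − rest): starting from the 9.5×18 cube (171.00 mm²), the r=7.5 sphere at (1, -1) partially overlaps it — only the 1.77 mm² overlap (of its 11.06 mm²) is removed, clipping the outline — area = 169.23 mm². Checking containment: at z = 6.25 the cross-section extends beyond the z = 5.75 cross-section by about 5.25 mm².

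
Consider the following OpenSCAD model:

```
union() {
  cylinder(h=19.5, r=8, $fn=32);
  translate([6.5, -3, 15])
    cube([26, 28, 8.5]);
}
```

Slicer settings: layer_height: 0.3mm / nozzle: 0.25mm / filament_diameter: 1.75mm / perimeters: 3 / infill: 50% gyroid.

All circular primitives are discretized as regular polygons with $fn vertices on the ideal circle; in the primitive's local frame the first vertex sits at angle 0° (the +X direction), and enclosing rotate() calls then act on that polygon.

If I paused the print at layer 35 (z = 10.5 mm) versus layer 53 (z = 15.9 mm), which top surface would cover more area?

Layer 35 (z = 10.5): the r=8 cylinder contributes a regular 32-gon of circumradius 8 (area = (32/2)·8.000²·sin(360°/32) = 199.77 mm²); the cube at (6.5, -3) is absent (z outside [15, 23.5]); Combining (union): only the r=8 cylinder is present, so the union is just that shape — area = 199.77 mm². So its area = 199.77 mm². Layer 53 (z = 15.9): the r=8 cylinder contributes a regular 32-gon of circumradius 8 (area = (32/2)·8.000²·sin(360°/32) = 199.77 mm²); the cube at (6.5, -3) is present — its section is the full 26×28 rectangle (area 728.00 mm²); Taking the union: the regions partially overlap — summed areas 927.77 mm² minus the doubly-counted overlap 8.48 mm² gives 919.29 mm² — area = 919.29 mm². So its area = 919.29 mm². Layer 53 is larger (919.29 vs 199.77 mm²).

layer 53 (z = 15.9 mm)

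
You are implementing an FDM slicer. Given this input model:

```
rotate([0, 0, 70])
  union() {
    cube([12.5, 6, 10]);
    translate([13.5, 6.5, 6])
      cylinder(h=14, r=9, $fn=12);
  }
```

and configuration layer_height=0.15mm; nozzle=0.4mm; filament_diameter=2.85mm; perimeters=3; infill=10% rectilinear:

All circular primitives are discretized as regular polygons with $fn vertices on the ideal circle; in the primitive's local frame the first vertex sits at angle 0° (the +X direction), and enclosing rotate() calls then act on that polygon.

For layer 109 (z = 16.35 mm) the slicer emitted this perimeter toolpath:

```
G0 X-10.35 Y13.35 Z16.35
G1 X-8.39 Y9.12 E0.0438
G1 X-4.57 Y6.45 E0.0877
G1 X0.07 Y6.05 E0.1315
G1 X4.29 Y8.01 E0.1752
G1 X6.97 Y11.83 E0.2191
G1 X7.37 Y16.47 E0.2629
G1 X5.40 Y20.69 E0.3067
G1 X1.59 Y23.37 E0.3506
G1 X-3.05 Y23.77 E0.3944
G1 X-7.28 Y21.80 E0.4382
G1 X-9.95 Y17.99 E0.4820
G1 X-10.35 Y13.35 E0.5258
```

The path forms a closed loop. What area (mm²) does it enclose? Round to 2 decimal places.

243.00 mm²

Apply the shoelace formula to the sequence of (X, Y) vertices; enclosed area = 243.00 mm².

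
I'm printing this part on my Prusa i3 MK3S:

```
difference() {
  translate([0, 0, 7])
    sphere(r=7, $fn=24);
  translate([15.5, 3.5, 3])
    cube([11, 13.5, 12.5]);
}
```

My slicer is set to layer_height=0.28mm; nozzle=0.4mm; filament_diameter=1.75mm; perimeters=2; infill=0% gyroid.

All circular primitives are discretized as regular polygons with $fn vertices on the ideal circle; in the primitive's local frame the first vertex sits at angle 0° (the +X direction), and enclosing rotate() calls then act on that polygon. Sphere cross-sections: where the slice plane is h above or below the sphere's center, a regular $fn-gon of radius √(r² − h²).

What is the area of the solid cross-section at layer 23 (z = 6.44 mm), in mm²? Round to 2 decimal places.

At z = 6.44 mm: the sphere: section is a regular 24-gon, circumradius = √(r²−h²) = √(7²−0.56²) = 6.978 (area = (24/2)·6.978²·sin(360°/24) = 151.21 mm²); the cube at (15.5, 3.5) (footprint 11×13.5) is included at this height (area 148.50 mm²); Subtracting the remaining from the first: starting from the r=7 sphere (151.21 mm²), the 11×13.5 cube at (15.5, 3.5) misses the remaining region (no effect) — area = 151.21 mm². Overall, the cross-section is a single solid region. Net area = 151.21 mm².

151.21 mm²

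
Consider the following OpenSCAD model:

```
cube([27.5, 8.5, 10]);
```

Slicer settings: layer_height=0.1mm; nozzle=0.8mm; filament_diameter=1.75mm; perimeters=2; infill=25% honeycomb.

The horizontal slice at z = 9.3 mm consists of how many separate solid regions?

At z = 9.3 mm: the cube is present — its section is the full 27.5×8.5 rectangle. The result has 1 disconnected region.

1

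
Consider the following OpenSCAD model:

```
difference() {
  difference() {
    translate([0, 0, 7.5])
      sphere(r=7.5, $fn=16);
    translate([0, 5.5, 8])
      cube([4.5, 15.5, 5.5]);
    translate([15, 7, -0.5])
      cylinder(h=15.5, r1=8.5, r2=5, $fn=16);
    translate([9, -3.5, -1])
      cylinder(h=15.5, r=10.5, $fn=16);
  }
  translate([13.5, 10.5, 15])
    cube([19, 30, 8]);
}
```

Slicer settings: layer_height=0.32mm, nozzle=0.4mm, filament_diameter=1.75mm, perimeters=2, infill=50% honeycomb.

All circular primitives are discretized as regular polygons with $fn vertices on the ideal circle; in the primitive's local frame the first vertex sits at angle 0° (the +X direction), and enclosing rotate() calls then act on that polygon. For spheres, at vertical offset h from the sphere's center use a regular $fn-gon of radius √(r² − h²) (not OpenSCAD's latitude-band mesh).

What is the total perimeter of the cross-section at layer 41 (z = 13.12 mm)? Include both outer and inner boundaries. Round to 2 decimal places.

26.79 mm

At z = 13.12 mm: the r=7.5 sphere slices to a regular 16-gon of circumradius 4.966 (√(r²−h²) with h=5.62 from center) (perimeter = 2·16·4.966·sin(180°/16) = 31.00 mm); the cube at (0, 5.5) (footprint 4.5×15.5) is included at this height (perimeter 40.00 mm); the cone at (15, 7) (r1=8.5→r2=5) has section circumradius 5.425 here — a regular 16-gon (perimeter = 2·16·5.425·sin(180°/16) = 33.86 mm); the cylinder at (9, -3.5): section is a regular 16-gon, circumradius r=10.5 (perimeter = 2·16·10.500·sin(180°/16) = 65.55 mm); Subtracting the remaining from the first: starting from the r=7.5 sphere, the 4.5×15.5 cube at (0, 5.5) misses the remaining region (no effect); the cone at (15, 7) misses the remaining region (no effect); the r=10.5 cylinder at (9, -3.5) partially overlaps it — only the 40.86 mm² overlap (of its 337.53 mm²) is removed, clipping the outline — boundary = 26.79 mm; the cube at (13.5, 10.5) is not intersected at this z (z outside [15, 23]); Subtracting the remaining from the first: none of the subtracted shapes is present at this height, so the result so far is unchanged — boundary = 26.79 mm. Overall, the cross-section is a single solid region. Total boundary length (outer) = 26.79 mm.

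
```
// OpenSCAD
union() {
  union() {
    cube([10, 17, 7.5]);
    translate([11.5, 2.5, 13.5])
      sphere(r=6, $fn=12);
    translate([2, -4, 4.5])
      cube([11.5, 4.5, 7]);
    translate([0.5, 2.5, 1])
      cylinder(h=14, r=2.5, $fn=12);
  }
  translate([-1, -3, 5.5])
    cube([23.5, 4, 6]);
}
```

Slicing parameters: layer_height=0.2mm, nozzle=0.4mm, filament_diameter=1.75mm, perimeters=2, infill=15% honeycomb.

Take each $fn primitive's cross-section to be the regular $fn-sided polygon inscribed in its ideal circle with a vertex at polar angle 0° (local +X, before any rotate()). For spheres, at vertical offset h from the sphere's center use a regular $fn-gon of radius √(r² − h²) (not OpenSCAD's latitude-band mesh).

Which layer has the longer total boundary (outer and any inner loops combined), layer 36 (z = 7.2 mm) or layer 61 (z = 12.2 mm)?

Layer 36 (z = 7.2): the 10×17 cube contributes its full rectangle (perimeter 54.00 mm); the sphere at (11.5, 2.5) is absent (|z−center|=6.300 > r=6); the cube at (2, -4) is present — its section is the full 11.5×4.5 rectangle (perimeter 32.00 mm); the cylinder at (0.5, 2.5): section is a regular 12-gon, circumradius r=2.5 (perimeter = 2·12·2.500·sin(180°/12) = 15.53 mm); Combining (union): the regions partially overlap (shared area 15.81 mm²), so the edge portions inside another operand are dropped and the merged outline is re-measured after clipping — boundary = 71.00 mm; the cube at (-1, -3) is present — its section is the full 23.5×4 rectangle (perimeter 55.00 mm); Combining (union): the regions partially overlap (shared area 46.96 mm²), so the edge portions inside another operand are dropped and the merged outline is re-measured after clipping — boundary = 89.32 mm. So its perimeter = 89.32 mm. Layer 61 (z = 12.2): the cube is absent (z outside [0, 7.5]); the r=6 sphere at (11.5, 2.5) contributes a regular 12-gon of circumradius √(6²−1.3²) = 5.857 (perimeter = 2·12·5.857·sin(180°/12) = 36.38 mm); the cube at (2, -4) is not intersected at this z (z outside [4.5, 11.5]); the r=2.5 cylinder at (0.5, 2.5) gives a regular 12-gon of circumradius 2.5 (constant along its height) (perimeter = 2·12·2.500·sin(180°/12) = 15.53 mm); Taking the union: the 2 present regions are separate (no shared area or edge), so areas and boundary lengths simply add and each stays a separate island — boundary = 51.91 mm; the cube at (-1, -3) is absent (z outside [5.5, 11.5]); Combining (union): only that combined region is present, so the union is just that shape — boundary = 51.91 mm. So its perimeter = 51.91 mm. Layer 36 is larger (89.32 vs 51.91 mm).

layer 36 (z = 7.2 mm)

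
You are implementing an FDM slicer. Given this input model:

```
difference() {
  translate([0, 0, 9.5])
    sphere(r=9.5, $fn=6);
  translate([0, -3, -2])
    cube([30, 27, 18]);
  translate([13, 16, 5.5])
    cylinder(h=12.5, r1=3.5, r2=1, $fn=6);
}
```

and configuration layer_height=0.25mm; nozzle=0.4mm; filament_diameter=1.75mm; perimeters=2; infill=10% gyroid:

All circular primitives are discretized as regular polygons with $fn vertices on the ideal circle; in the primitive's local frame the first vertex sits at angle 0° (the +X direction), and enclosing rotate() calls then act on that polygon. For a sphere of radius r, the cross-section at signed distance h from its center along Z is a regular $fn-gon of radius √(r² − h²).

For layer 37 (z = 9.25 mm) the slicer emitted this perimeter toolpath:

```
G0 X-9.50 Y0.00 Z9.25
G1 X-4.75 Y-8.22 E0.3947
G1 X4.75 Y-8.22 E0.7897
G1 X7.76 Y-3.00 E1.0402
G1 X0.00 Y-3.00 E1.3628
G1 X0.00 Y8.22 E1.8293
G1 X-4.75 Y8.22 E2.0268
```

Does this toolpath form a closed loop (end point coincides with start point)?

Start point (G0): (-9.50, 0.00). End point (last G1): the path does not return to the start — open.

no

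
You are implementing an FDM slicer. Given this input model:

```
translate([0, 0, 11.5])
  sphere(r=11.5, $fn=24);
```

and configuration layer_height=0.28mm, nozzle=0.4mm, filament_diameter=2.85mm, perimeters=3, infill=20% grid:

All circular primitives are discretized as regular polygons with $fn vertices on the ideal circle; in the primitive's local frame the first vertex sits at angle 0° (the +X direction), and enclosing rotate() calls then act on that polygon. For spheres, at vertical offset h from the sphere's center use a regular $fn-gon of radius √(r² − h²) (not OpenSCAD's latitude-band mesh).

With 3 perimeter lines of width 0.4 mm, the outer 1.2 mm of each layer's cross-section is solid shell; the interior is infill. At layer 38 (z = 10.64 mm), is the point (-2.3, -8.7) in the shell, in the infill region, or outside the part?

At z = 10.64 mm: the r=11.5 sphere contributes a regular 24-gon of circumradius √(11.5²−0.86²) = 11.468. Overall, the cross-section is a single solid region. The nearest boundary edge runs (-2.97, -11.08)→(-0.00, -11.47); distance from the point to it = 2.44 mm. The point is inside the cross-section and 2.44 mm from the nearest boundary — more than the 1.2 mm shell width (3 × 0.4), so it's in the infill interior.

infill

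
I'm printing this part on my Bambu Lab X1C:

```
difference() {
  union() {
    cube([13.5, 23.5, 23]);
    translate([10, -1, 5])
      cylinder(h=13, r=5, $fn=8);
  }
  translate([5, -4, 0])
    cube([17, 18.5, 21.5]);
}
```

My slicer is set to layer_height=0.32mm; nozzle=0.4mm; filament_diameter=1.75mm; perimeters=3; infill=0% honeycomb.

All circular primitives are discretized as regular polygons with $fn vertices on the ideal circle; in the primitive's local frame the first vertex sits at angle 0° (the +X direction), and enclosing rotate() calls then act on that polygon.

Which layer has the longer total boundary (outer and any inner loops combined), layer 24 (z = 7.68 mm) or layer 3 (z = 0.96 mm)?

layer 24 (z = 7.68 mm)

Layer 24 (z = 7.68): the cube (footprint 13.5×23.5) is included at this height (perimeter 74.00 mm); the cylinder at (10, -1): section is a regular 8-gon, circumradius r=5 (perimeter = 2·8·5.000·sin(180°/8) = 30.61 mm); Combining (union): the regions partially overlap (shared area 24.35 mm²), so the edge portions inside another operand are dropped and the merged outline is re-measured after clipping — boundary = 83.62 mm; the cube at (5, -4) is present — its section is the full 17×18.5 rectangle (perimeter 71.00 mm); Taking the first minus the rest: starting from that combined region, the 17×18.5 cube at (5, -4) partially overlaps it — only the 160.53 mm² overlap (of its 314.50 mm²) is removed, clipping the outline — boundary = 90.33 mm. So its perimeter = 90.33 mm. Layer 3 (z = 0.96): the 13.5×23.5 cube contributes its full rectangle (perimeter 74.00 mm); the cylinder at (10, -1) does not reach this height (z outside [5, 18]); Combining (union): only the 13.5×23.5 cube is present, so the union is just that shape — boundary = 74.00 mm; the cube at (5, -4) (footprint 17×18.5) is included at this height (perimeter 71.00 mm); Subtracting the remaining from the first: starting from that combined region, the 17×18.5 cube at (5, -4) partially overlaps it — only the 123.25 mm² overlap (of its 314.50 mm²) is removed, clipping the outline — boundary = 74.00 mm. So its perimeter = 74.00 mm. Layer 24 is larger (90.33 vs 74.00 mm).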